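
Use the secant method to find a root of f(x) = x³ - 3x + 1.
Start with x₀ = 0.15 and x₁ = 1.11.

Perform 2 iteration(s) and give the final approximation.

f(x) = x³ - 3x + 1
x₀ = 0.15, x₁ = 1.11

Secant formula: x_{n+1} = x_n - f(x_n)(x_n - x_{n-1})/(f(x_n) - f(x_{n-1}))

Iteration 1:
  f(0.150000) = 0.553375
  f(1.110000) = -0.962369
  x_2 = 1.110000 - (-0.962369)×(1.110000 - 0.150000)/(-0.962369 - 0.553375)
       = 0.500481
Iteration 2:
  f(1.110000) = -0.962369
  f(0.500481) = -0.376083
  x_3 = 0.500481 - (-0.376083)×(0.500481 - 1.110000)/(-0.376083 - (-0.962369))
       = 0.109496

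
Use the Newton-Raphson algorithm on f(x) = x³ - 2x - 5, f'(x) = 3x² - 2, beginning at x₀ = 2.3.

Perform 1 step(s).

f(x) = x³ - 2x - 5
f'(x) = 3x² - 2
x₀ = 2.3

Newton-Raphson formula: x_{n+1} = x_n - f(x_n)/f'(x_n)

Iteration 1:
  f(2.300000) = 2.567000
  f'(2.300000) = 13.870000
  x_1 = 2.300000 - 2.567000/13.870000 = 2.114924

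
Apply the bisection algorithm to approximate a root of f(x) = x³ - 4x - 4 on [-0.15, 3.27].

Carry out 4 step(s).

f(x) = x³ - 4x - 4
Initial interval: [-0.15, 3.27]

Iteration 1:
  c_1 = (-0.150000 + 3.270000)/2 = 1.560000
  f(c_1) = f(1.560000) = -6.443584
  f(a) × f(c) ≥ 0, new interval: [1.560000, 3.270000]
Iteration 2:
  c_2 = (1.560000 + 3.270000)/2 = 2.415000
  f(c_2) = f(2.415000) = 0.424823
  f(a) × f(c) < 0, new interval: [1.560000, 2.415000]
Iteration 3:
  c_3 = (1.560000 + 2.415000)/2 = 1.987500
  f(c_3) = f(1.987500) = -4.099064
  f(a) × f(c) ≥ 0, new interval: [1.987500, 2.415000]
Iteration 4:
  c_4 = (1.987500 + 2.415000)/2 = 2.201250
  f(c_4) = f(2.201250) = -2.138840
  f(a) × f(c) ≥ 0, new interval: [2.201250, 2.415000]

After 4 iteration(s), the approximation is c_4 = 2.201250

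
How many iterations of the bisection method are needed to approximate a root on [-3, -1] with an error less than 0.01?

We need (b-a)/2^n ≤ 0.01
(-1 - (-3))/2^n ≤ 0.01
2/2^n ≤ 0.01
2^n ≥ 200
n ≥ log₂(200) = 7.64
n ≥ 8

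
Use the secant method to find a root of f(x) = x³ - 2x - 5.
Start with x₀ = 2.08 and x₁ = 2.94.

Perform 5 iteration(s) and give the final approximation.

f(x) = x³ - 2x - 5
x₀ = 2.08, x₁ = 2.94

Secant formula: x_{n+1} = x_n - f(x_n)(x_n - x_{n-1})/(f(x_n) - f(x_{n-1}))

Iteration 1:
  f(2.080000) = -0.161088
  f(2.940000) = 14.532184
  x_2 = 2.940000 - 14.532184×(2.940000 - 2.080000)/(14.532184 - (-0.161088))
       = 2.089429
Iteration 2:
  f(2.940000) = 14.532184
  f(2.089429) = -0.057015
  x_3 = 2.089429 - (-0.057015)×(2.089429 - 2.940000)/(-0.057015 - 14.532184)
       = 2.092753
Iteration 3:
  f(2.089429) = -0.057015
  f(2.092753) = -0.020058
  x_4 = 2.092753 - (-0.020058)×(2.092753 - 2.089429)/(-0.020058 - (-0.057015))
       = 2.094557
Iteration 4:
  f(2.092753) = -0.020058
  f(2.094557) = 0.000058
  x_5 = 2.094557 - 0.000058×(2.094557 - 2.092753)/(0.000058 - (-0.020058))
       = 2.094551
Iteration 5:
  f(2.094557) = 0.000058
  f(2.094551) = 0.000000
  x_6 = 2.094551 - 0.000000×(2.094551 - 2.094557)/(0.000000 - 0.000058)
       = 2.094551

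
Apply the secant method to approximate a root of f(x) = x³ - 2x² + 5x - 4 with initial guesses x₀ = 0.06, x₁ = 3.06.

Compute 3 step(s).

f(x) = x³ - 2x² + 5x - 4
x₀ = 0.06, x₁ = 3.06

Secant formula: x_{n+1} = x_n - f(x_n)(x_n - x_{n-1})/(f(x_n) - f(x_{n-1}))

Iteration 1:
  f(0.060000) = -3.706984
  f(3.060000) = 21.225416
  x_2 = 3.060000 - 21.225416×(3.060000 - 0.060000)/(21.225416 - (-3.706984))
       = 0.506044
Iteration 2:
  f(3.060000) = 21.225416
  f(0.506044) = -1.852352
  x_3 = 0.506044 - (-1.852352)×(0.506044 - 3.060000)/(-1.852352 - 21.225416)
       = 0.711039
Iteration 3:
  f(0.506044) = -1.852352
  f(0.711039) = -1.096473
  x_4 = 0.711039 - (-1.096473)×(0.711039 - 0.506044)/(-1.096473 - (-1.852352))
       = 1.008403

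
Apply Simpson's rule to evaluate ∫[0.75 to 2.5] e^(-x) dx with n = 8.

f(x) = e^(-x)
a = 0.75, b = 2.5, n = 8
h = (b - a)/n = 0.218750

Simpson's rule: (h/3)[f(x₀) + 4f(x₁) + 2f(x₂) + ... + f(xₙ)]

x_0 = 0.7500, f(x_0) = 0.472367, coefficient = 1
x_1 = 0.9688, f(x_1) = 0.379557, coefficient = 4
x_2 = 1.1875, f(x_2) = 0.304983, coefficient = 2
x_3 = 1.4062, f(x_3) = 0.245061, coefficient = 4
x_4 = 1.6250, f(x_4) = 0.196912, coefficient = 2
x_5 = 1.8438, f(x_5) = 0.158223, coefficient = 4
x_6 = 2.0625, f(x_6) = 0.127136, coefficient = 2
x_7 = 2.2812, f(x_7) = 0.102156, coefficient = 4
x_8 = 2.5000, f(x_8) = 0.082085, coefficient = 1

I ≈ (0.218750/3) × 5.352500 = 0.390286
Exact value: 0.390282
Error: 0.000005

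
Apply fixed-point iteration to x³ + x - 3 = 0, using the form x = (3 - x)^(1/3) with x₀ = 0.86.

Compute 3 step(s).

Equation: x³ + x - 3 = 0
Fixed-point form: x = (3 - x)^(1/3)
x₀ = 0.86

x_1 = g(0.860000) = 1.288659
x_2 = g(1.288659) = 1.196131
x_3 = g(1.196131) = 1.217311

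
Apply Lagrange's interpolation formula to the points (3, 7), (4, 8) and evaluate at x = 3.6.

Lagrange interpolation formula:
P(x) = Σ yᵢ × Lᵢ(x)
where Lᵢ(x) = Π_{j≠i} (x - xⱼ)/(xᵢ - xⱼ)

L_0(3.6) = (3.6 - 4)/(3 - 4) = 0.400000
L_1(3.6) = (3.6 - 3)/(4 - 3) = 0.600000

P(3.6) = 7×L_0(3.6) + 8×L_1(3.6)
P(3.6) = 7.600000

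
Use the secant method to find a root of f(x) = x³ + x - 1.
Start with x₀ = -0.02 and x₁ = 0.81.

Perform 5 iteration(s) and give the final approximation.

f(x) = x³ + x - 1
x₀ = -0.02, x₁ = 0.81

Secant formula: x_{n+1} = x_n - f(x_n)(x_n - x_{n-1})/(f(x_n) - f(x_{n-1}))

Iteration 1:
  f(-0.020000) = -1.020008
  f(0.810000) = 0.341441
  x_2 = 0.810000 - 0.341441×(0.810000 - (-0.020000))/(0.341441 - (-1.020008))
       = 0.601842
Iteration 2:
  f(0.810000) = 0.341441
  f(0.601842) = -0.180162
  x_3 = 0.601842 - (-0.180162)×(0.601842 - 0.810000)/(-0.180162 - 0.341441)
       = 0.673740
Iteration 3:
  f(0.601842) = -0.180162
  f(0.673740) = -0.020432
  x_4 = 0.673740 - (-0.020432)×(0.673740 - 0.601842)/(-0.020432 - (-0.180162))
       = 0.682937
Iteration 4:
  f(0.673740) = -0.020432
  f(0.682937) = 0.001461
  x_5 = 0.682937 - 0.001461×(0.682937 - 0.673740)/(0.001461 - (-0.020432))
       = 0.682323
Iteration 5:
  f(0.682937) = 0.001461
  f(0.682323) = -0.000011
  x_6 = 0.682323 - (-0.000011)×(0.682323 - 0.682937)/(-0.000011 - 0.001461)
       = 0.682328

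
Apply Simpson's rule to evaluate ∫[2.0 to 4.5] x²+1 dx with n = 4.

f(x) = x²+1
a = 2.0, b = 4.5, n = 4
h = (b - a)/n = 0.625000

Simpson's rule: (h/3)[f(x₀) + 4f(x₁) + 2f(x₂) + ... + f(xₙ)]

x_0 = 2.0000, f(x_0) = 5.000000, coefficient = 1
x_1 = 2.6250, f(x_1) = 7.890625, coefficient = 4
x_2 = 3.2500, f(x_2) = 11.562500, coefficient = 2
x_3 = 3.8750, f(x_3) = 16.015625, coefficient = 4
x_4 = 4.5000, f(x_4) = 21.250000, coefficient = 1

I ≈ (0.625000/3) × 145.000000 = 30.208333
Exact value: 30.208333
Error: 0.000000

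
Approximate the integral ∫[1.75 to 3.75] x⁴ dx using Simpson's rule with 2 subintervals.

f(x) = x⁴
a = 1.75, b = 3.75, n = 2
h = (b - a)/n = 1.000000

Simpson's rule: (h/3)[f(x₀) + 4f(x₁) + 2f(x₂) + ... + f(xₙ)]

x_0 = 1.7500, f(x_0) = 9.378906, coefficient = 1
x_1 = 2.7500, f(x_1) = 57.191406, coefficient = 4
x_2 = 3.7500, f(x_2) = 197.753906, coefficient = 1

I ≈ (1.000000/3) × 435.898438 = 145.299479
Exact value: 145.032813
Error: 0.266667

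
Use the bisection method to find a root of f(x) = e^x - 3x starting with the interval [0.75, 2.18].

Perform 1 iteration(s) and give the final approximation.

f(x) = e^x - 3x
Initial interval: [0.75, 2.18]

Iteration 1:
  c_1 = (0.750000 + 2.180000)/2 = 1.465000
  f(c_1) = f(1.465000) = -0.067457
  f(a) × f(c) ≥ 0, new interval: [1.465000, 2.180000]

After 1 iteration(s), the approximation is c_1 = 1.465000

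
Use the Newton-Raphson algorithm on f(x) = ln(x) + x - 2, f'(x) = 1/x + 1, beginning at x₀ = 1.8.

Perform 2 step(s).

f(x) = ln(x) + x - 2
f'(x) = 1/x + 1
x₀ = 1.8

Newton-Raphson formula: x_{n+1} = x_n - f(x_n)/f'(x_n)

Iteration 1:
  f(1.800000) = 0.387787
  f'(1.800000) = 1.555556
  x_1 = 1.800000 - 0.387787/1.555556 = 1.550709
Iteration 2:
  f(1.550709) = -0.010579
  f'(1.550709) = 1.644866
  x_2 = 1.550709 - (-0.010579)/1.644866 = 1.557140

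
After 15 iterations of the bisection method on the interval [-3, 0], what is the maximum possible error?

Bisection error bound: |error| ≤ (b-a)/2^n
|error| ≤ (0 - (-3))/2^15 = 3/2^15
|error| ≤ 0.0000915527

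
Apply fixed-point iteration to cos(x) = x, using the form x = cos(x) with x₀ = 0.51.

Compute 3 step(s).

Equation: cos(x) = x
Fixed-point form: x = cos(x)
x₀ = 0.51

x_1 = g(0.510000) = 0.872745
x_2 = g(0.872745) = 0.642726
x_3 = g(0.642726) = 0.800465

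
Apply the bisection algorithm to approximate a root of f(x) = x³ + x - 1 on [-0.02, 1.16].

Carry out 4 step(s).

f(x) = x³ + x - 1
Initial interval: [-0.02, 1.16]

Iteration 1:
  c_1 = (-0.020000 + 1.160000)/2 = 0.570000
  f(c_1) = f(0.570000) = -0.244807
  f(a) × f(c) ≥ 0, new interval: [0.570000, 1.160000]
Iteration 2:
  c_2 = (0.570000 + 1.160000)/2 = 0.865000
  f(c_2) = f(0.865000) = 0.512215
  f(a) × f(c) < 0, new interval: [0.570000, 0.865000]
Iteration 3:
  c_3 = (0.570000 + 0.865000)/2 = 0.717500
  f(c_3) = f(0.717500) = 0.086873
  f(a) × f(c) < 0, new interval: [0.570000, 0.717500]
Iteration 4:
  c_4 = (0.570000 + 0.717500)/2 = 0.643750
  f(c_4) = f(0.643750) = -0.089471
  f(a) × f(c) ≥ 0, new interval: [0.643750, 0.717500]

After 4 iteration(s), the approximation is c_4 = 0.643750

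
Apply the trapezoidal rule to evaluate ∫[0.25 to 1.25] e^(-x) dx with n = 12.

f(x) = e^(-x)
a = 0.25, b = 1.25, n = 12
h = (b - a)/n = 0.083333

Trapezoidal rule: (h/2)[f(x₀) + 2f(x₁) + 2f(x₂) + ... + f(xₙ)]

x_0 = 0.2500, f(x_0) = 0.778801, coefficient = 1
x_1 = 0.3333, f(x_1) = 0.716531, coefficient = 2
x_2 = 0.4167, f(x_2) = 0.659241, coefficient = 2
x_3 = 0.5000, f(x_3) = 0.606531, coefficient = 2
x_4 = 0.5833, f(x_4) = 0.558035, coefficient = 2
x_5 = 0.6667, f(x_5) = 0.513417, coefficient = 2
x_6 = 0.7500, f(x_6) = 0.472367, coefficient = 2
x_7 = 0.8333, f(x_7) = 0.434598, coefficient = 2
x_8 = 0.9167, f(x_8) = 0.399850, coefficient = 2
x_9 = 1.0000, f(x_9) = 0.367879, coefficient = 2
x_10 = 1.0833, f(x_10) = 0.338465, coefficient = 2
x_11 = 1.1667, f(x_11) = 0.311403, coefficient = 2
x_12 = 1.2500, f(x_12) = 0.286505, coefficient = 1

I ≈ (0.083333/2) × 11.821940 = 0.492581
Exact value: 0.492296
Error: 0.000285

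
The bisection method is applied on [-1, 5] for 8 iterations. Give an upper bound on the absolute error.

Bisection error bound: |error| ≤ (b-a)/2^n
|error| ≤ (5 - (-1))/2^8 = 6/2^8
|error| ≤ 0.0234375000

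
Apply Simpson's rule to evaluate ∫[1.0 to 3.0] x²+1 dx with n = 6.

f(x) = x²+1
a = 1.0, b = 3.0, n = 6
h = (b - a)/n = 0.333333

Simpson's rule: (h/3)[f(x₀) + 4f(x₁) + 2f(x₂) + ... + f(xₙ)]

x_0 = 1.0000, f(x_0) = 2.000000, coefficient = 1
x_1 = 1.3333, f(x_1) = 2.777778, coefficient = 4
x_2 = 1.6667, f(x_2) = 3.777778, coefficient = 2
x_3 = 2.0000, f(x_3) = 5.000000, coefficient = 4
x_4 = 2.3333, f(x_4) = 6.444444, coefficient = 2
x_5 = 2.6667, f(x_5) = 8.111111, coefficient = 4
x_6 = 3.0000, f(x_6) = 10.000000, coefficient = 1

I ≈ (0.333333/3) × 96.000000 = 10.666667
Exact value: 10.666667
Error: 0.000000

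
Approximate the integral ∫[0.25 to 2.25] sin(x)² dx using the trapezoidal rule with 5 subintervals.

f(x) = sin(x)²
a = 0.25, b = 2.25, n = 5
h = (b - a)/n = 0.400000

Trapezoidal rule: (h/2)[f(x₀) + 2f(x₁) + 2f(x₂) + ... + f(xₙ)]

x_0 = 0.2500, f(x_0) = 0.061209, coefficient = 1
x_1 = 0.6500, f(x_1) = 0.366251, coefficient = 2
x_2 = 1.0500, f(x_2) = 0.752423, coefficient = 2
x_3 = 1.4500, f(x_3) = 0.985479, coefficient = 2
x_4 = 1.8500, f(x_4) = 0.924050, coefficient = 2
x_5 = 2.2500, f(x_5) = 0.605398, coefficient = 1

I ≈ (0.400000/2) × 6.723012 = 1.344602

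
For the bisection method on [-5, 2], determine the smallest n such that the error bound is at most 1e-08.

We need (b-a)/2^n ≤ 1e-08
(2 - (-5))/2^n ≤ 1e-08
7/2^n ≤ 1e-08
2^n ≥ 700000000
n ≥ log₂(700000000) = 29.38
n ≥ 30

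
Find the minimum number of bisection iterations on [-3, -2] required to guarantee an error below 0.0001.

We need (b-a)/2^n ≤ 0.0001
(-2 - (-3))/2^n ≤ 0.0001
1/2^n ≤ 0.0001
2^n ≥ 10000
n ≥ log₂(10000) = 13.29
n ≥ 14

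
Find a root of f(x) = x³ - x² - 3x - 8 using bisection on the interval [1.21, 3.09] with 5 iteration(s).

f(x) = x³ - x² - 3x - 8
Initial interval: [1.21, 3.09]

Iteration 1:
  c_1 = (1.210000 + 3.090000)/2 = 2.150000
  f(c_1) = f(2.150000) = -9.134125
  f(a) × f(c) ≥ 0, new interval: [2.150000, 3.090000]
Iteration 2:
  c_2 = (2.150000 + 3.090000)/2 = 2.620000
  f(c_2) = f(2.620000) = -4.739672
  f(a) × f(c) ≥ 0, new interval: [2.620000, 3.090000]
Iteration 3:
  c_3 = (2.620000 + 3.090000)/2 = 2.855000
  f(c_3) = f(2.855000) = -1.444849
  f(a) × f(c) ≥ 0, new interval: [2.855000, 3.090000]
Iteration 4:
  c_4 = (2.855000 + 3.090000)/2 = 2.972500
  f(c_4) = f(2.972500) = 0.511029
  f(a) × f(c) < 0, new interval: [2.855000, 2.972500]
Iteration 5:
  c_5 = (2.855000 + 2.972500)/2 = 2.913750
  f(c_5) = f(2.913750) = -0.493629
  f(a) × f(c) ≥ 0, new interval: [2.913750, 2.972500]

After 5 iteration(s), the approximation is c_5 = 2.913750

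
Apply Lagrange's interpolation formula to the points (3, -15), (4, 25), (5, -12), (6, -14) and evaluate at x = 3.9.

Lagrange interpolation formula:
P(x) = Σ yᵢ × Lᵢ(x)
where Lᵢ(x) = Π_{j≠i} (x - xⱼ)/(xᵢ - xⱼ)

L_0(3.9) = (3.9 - 4)/(3 - 4) × (3.9 - 5)/(3 - 5) × (3.9 - 6)/(3 - 6) = 0.038500
L_1(3.9) = (3.9 - 3)/(4 - 3) × (3.9 - 5)/(4 - 5) × (3.9 - 6)/(4 - 6) = 1.039500
L_2(3.9) = (3.9 - 3)/(5 - 3) × (3.9 - 4)/(5 - 4) × (3.9 - 6)/(5 - 6) = -0.094500
L_3(3.9) = (3.9 - 3)/(6 - 3) × (3.9 - 4)/(6 - 4) × (3.9 - 5)/(6 - 5) = 0.016500

P(3.9) = (-15)×L_0(3.9) + 25×L_1(3.9) + (-12)×L_2(3.9) + (-14)×L_3(3.9)
P(3.9) = 26.313000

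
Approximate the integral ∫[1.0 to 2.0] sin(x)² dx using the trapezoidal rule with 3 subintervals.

f(x) = sin(x)²
a = 1.0, b = 2.0, n = 3
h = (b - a)/n = 0.333333

Trapezoidal rule: (h/2)[f(x₀) + 2f(x₁) + 2f(x₂) + ... + f(xₙ)]

x_0 = 1.0000, f(x_0) = 0.708073, coefficient = 1
x_1 = 1.3333, f(x_1) = 0.944663, coefficient = 2
x_2 = 1.6667, f(x_2) = 0.990837, coefficient = 2
x_3 = 2.0000, f(x_3) = 0.826822, coefficient = 1

I ≈ (0.333333/2) × 5.405896 = 0.900983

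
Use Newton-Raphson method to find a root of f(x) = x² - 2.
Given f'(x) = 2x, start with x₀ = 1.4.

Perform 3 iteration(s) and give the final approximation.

f(x) = x² - 2
f'(x) = 2x
x₀ = 1.4

Newton-Raphson formula: x_{n+1} = x_n - f(x_n)/f'(x_n)

Iteration 1:
  f(1.400000) = -0.040000
  f'(1.400000) = 2.800000
  x_1 = 1.400000 - (-0.040000)/2.800000 = 1.414286
Iteration 2:
  f(1.414286) = 0.000204
  f'(1.414286) = 2.828571
  x_2 = 1.414286 - 0.000204/2.828571 = 1.414214
Iteration 3:
  f(1.414214) = 0.000000
  f'(1.414214) = 2.828427
  x_3 = 1.414214 - 0.000000/2.828427 = 1.414214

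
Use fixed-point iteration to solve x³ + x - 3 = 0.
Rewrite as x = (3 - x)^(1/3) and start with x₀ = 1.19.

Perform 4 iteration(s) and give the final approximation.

Equation: x³ + x - 3 = 0
Fixed-point form: x = (3 - x)^(1/3)
x₀ = 1.19

x_1 = g(1.190000) = 1.218689
x_2 = g(1.218689) = 1.212216
x_3 = g(1.212216) = 1.213682
x_4 = g(1.213682) = 1.213350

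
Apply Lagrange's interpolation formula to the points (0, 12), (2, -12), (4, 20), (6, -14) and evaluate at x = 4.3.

Lagrange interpolation formula:
P(x) = Σ yᵢ × Lᵢ(x)
where Lᵢ(x) = Π_{j≠i} (x - xⱼ)/(xᵢ - xⱼ)

L_0(4.3) = (4.3 - 2)/(0 - 2) × (4.3 - 4)/(0 - 4) × (4.3 - 6)/(0 - 6) = 0.024437
L_1(4.3) = (4.3 - 0)/(2 - 0) × (4.3 - 4)/(2 - 4) × (4.3 - 6)/(2 - 6) = -0.137062
L_2(4.3) = (4.3 - 0)/(4 - 0) × (4.3 - 2)/(4 - 2) × (4.3 - 6)/(4 - 6) = 1.050812
L_3(4.3) = (4.3 - 0)/(6 - 0) × (4.3 - 2)/(6 - 2) × (4.3 - 4)/(6 - 4) = 0.061812

P(4.3) = 12×L_0(4.3) + (-12)×L_1(4.3) + 20×L_2(4.3) + (-14)×L_3(4.3)
P(4.3) = 22.088875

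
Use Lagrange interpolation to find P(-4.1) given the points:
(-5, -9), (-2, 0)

Lagrange interpolation formula:
P(x) = Σ yᵢ × Lᵢ(x)
where Lᵢ(x) = Π_{j≠i} (x - xⱼ)/(xᵢ - xⱼ)

L_0(-4.1) = (-4.1 - (-2))/(-5 - (-2)) = 0.700000
L_1(-4.1) = (-4.1 - (-5))/(-2 - (-5)) = 0.300000

P(-4.1) = (-9)×L_0(-4.1) + 0×L_1(-4.1)
P(-4.1) = -6.300000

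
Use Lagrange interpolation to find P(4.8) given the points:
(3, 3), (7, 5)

Lagrange interpolation formula:
P(x) = Σ yᵢ × Lᵢ(x)
where Lᵢ(x) = Π_{j≠i} (x - xⱼ)/(xᵢ - xⱼ)

L_0(4.8) = (4.8 - 7)/(3 - 7) = 0.550000
L_1(4.8) = (4.8 - 3)/(7 - 3) = 0.450000

P(4.8) = 3×L_0(4.8) + 5×L_1(4.8)
P(4.8) = 3.900000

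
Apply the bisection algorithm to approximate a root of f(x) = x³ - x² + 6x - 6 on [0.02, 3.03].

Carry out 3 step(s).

f(x) = x³ - x² + 6x - 6
Initial interval: [0.02, 3.03]

Iteration 1:
  c_1 = (0.020000 + 3.030000)/2 = 1.525000
  f(c_1) = f(1.525000) = 4.370953
  f(a) × f(c) < 0, new interval: [0.020000, 1.525000]
Iteration 2:
  c_2 = (0.020000 + 1.525000)/2 = 0.772500
  f(c_2) = f(0.772500) = -1.500762
  f(a) × f(c) ≥ 0, new interval: [0.772500, 1.525000]
Iteration 3:
  c_3 = (0.772500 + 1.525000)/2 = 1.148750
  f(c_3) = f(1.148750) = 1.088794
  f(a) × f(c) < 0, new interval: [0.772500, 1.148750]

After 3 iteration(s), the approximation is c_3 = 1.148750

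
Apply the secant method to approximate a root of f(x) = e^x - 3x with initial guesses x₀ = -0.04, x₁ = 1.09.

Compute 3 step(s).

f(x) = e^x - 3x
x₀ = -0.04, x₁ = 1.09

Secant formula: x_{n+1} = x_n - f(x_n)(x_n - x_{n-1})/(f(x_n) - f(x_{n-1}))

Iteration 1:
  f(-0.040000) = 1.080789
  f(1.090000) = -0.295726
  x_2 = 1.090000 - (-0.295726)×(1.090000 - (-0.040000))/(-0.295726 - 1.080789)
       = 0.847235
Iteration 2:
  f(1.090000) = -0.295726
  f(0.847235) = -0.208518
  x_3 = 0.847235 - (-0.208518)×(0.847235 - 1.090000)/(-0.208518 - (-0.295726))
       = 0.266771
Iteration 3:
  f(0.847235) = -0.208518
  f(0.266771) = 0.505428
  x_4 = 0.266771 - 0.505428×(0.266771 - 0.847235)/(0.505428 - (-0.208518))
       = 0.677702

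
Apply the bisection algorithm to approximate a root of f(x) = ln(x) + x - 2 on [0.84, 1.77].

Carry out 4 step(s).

f(x) = ln(x) + x - 2
Initial interval: [0.84, 1.77]

Iteration 1:
  c_1 = (0.840000 + 1.770000)/2 = 1.305000
  f(c_1) = f(1.305000) = -0.428797
  f(a) × f(c) ≥ 0, new interval: [1.305000, 1.770000]
Iteration 2:
  c_2 = (1.305000 + 1.770000)/2 = 1.537500
  f(c_2) = f(1.537500) = -0.032342
  f(a) × f(c) ≥ 0, new interval: [1.537500, 1.770000]
Iteration 3:
  c_3 = (1.537500 + 1.770000)/2 = 1.653750
  f(c_3) = f(1.653750) = 0.156795
  f(a) × f(c) < 0, new interval: [1.537500, 1.653750]
Iteration 4:
  c_4 = (1.537500 + 1.653750)/2 = 1.595625
  f(c_4) = f(1.595625) = 0.062891
  f(a) × f(c) < 0, new interval: [1.537500, 1.595625]

After 4 iteration(s), the approximation is c_4 = 1.595625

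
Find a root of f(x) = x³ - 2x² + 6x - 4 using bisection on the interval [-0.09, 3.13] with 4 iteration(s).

f(x) = x³ - 2x² + 6x - 4
Initial interval: [-0.09, 3.13]

Iteration 1:
  c_1 = (-0.090000 + 3.130000)/2 = 1.520000
  f(c_1) = f(1.520000) = 4.011008
  f(a) × f(c) < 0, new interval: [-0.090000, 1.520000]
Iteration 2:
  c_2 = (-0.090000 + 1.520000)/2 = 0.715000
  f(c_2) = f(0.715000) = -0.366924
  f(a) × f(c) ≥ 0, new interval: [0.715000, 1.520000]
Iteration 3:
  c_3 = (0.715000 + 1.520000)/2 = 1.117500
  f(c_3) = f(1.117500) = 1.602928
  f(a) × f(c) < 0, new interval: [0.715000, 1.117500]
Iteration 4:
  c_4 = (0.715000 + 1.117500)/2 = 0.916250
  f(c_4) = f(0.916250) = 0.587677
  f(a) × f(c) < 0, new interval: [0.715000, 0.916250]

After 4 iteration(s), the approximation is c_4 = 0.916250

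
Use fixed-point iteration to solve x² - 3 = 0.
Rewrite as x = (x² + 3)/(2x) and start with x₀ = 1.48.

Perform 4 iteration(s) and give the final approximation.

Equation: x² - 3 = 0
Fixed-point form: x = (x² + 3)/(2x)
x₀ = 1.48

x_1 = g(1.480000) = 1.753514
x_2 = g(1.753514) = 1.732182
x_3 = g(1.732182) = 1.732051
x_4 = g(1.732051) = 1.732051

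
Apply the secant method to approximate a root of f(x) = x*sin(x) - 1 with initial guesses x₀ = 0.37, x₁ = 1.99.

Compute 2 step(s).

f(x) = x*sin(x) - 1
x₀ = 0.37, x₁ = 1.99

Secant formula: x_{n+1} = x_n - f(x_n)(x_n - x_{n-1})/(f(x_n) - f(x_{n-1}))

Iteration 1:
  f(0.370000) = -0.866202
  f(1.990000) = 0.817693
  x_2 = 1.990000 - 0.817693×(1.990000 - 0.370000)/(0.817693 - (-0.866202))
       = 1.203335
Iteration 2:
  f(1.990000) = 0.817693
  f(1.203335) = 0.123003
  x_3 = 1.203335 - 0.123003×(1.203335 - 1.990000)/(0.123003 - 0.817693)
       = 1.064047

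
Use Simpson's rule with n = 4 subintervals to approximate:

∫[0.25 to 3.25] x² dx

f(x) = x²
a = 0.25, b = 3.25, n = 4
h = (b - a)/n = 0.750000

Simpson's rule: (h/3)[f(x₀) + 4f(x₁) + 2f(x₂) + ... + f(xₙ)]

x_0 = 0.2500, f(x_0) = 0.062500, coefficient = 1
x_1 = 1.0000, f(x_1) = 1.000000, coefficient = 4
x_2 = 1.7500, f(x_2) = 3.062500, coefficient = 2
x_3 = 2.5000, f(x_3) = 6.250000, coefficient = 4
x_4 = 3.2500, f(x_4) = 10.562500, coefficient = 1

I ≈ (0.750000/3) × 45.750000 = 11.437500
Exact value: 11.437500
Error: 0.000000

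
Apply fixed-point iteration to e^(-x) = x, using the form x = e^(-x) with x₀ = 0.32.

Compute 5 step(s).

Equation: e^(-x) = x
Fixed-point form: x = e^(-x)
x₀ = 0.32

x_1 = g(0.320000) = 0.726149
x_2 = g(0.726149) = 0.483768
x_3 = g(0.483768) = 0.616456
x_4 = g(0.616456) = 0.539854
x_5 = g(0.539854) = 0.582833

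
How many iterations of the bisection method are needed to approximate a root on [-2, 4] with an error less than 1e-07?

We need (b-a)/2^n ≤ 1e-07
(4 - (-2))/2^n ≤ 1e-07
6/2^n ≤ 1e-07
2^n ≥ 60000000
n ≥ log₂(60000000) = 25.84
n ≥ 26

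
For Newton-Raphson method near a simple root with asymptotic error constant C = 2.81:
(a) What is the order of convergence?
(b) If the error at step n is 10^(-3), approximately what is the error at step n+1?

(a) Newton-Raphson has quadratic (order 2) convergence near simple roots.
    This means |e_{n+1}| ≈ C|e_n|².

(b) With |e_n| = 10^(-3) and C = 2.81:
    |e_{n+1}| ≈ 2.81 × (10^(-3))² = 2.81 × 10^(-6)

(a) 2 (quadratic); (b) |e_{n+1}| ≈ 2.810e-06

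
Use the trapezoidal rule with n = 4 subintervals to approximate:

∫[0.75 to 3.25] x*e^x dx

f(x) = x*e^x
a = 0.75, b = 3.25, n = 4
h = (b - a)/n = 0.625000

Trapezoidal rule: (h/2)[f(x₀) + 2f(x₁) + 2f(x₂) + ... + f(xₙ)]

x_0 = 0.7500, f(x_0) = 1.587750, coefficient = 1
x_1 = 1.3750, f(x_1) = 5.438230, coefficient = 2
x_2 = 2.0000, f(x_2) = 14.778112, coefficient = 2
x_3 = 2.6250, f(x_3) = 36.237007, coefficient = 2
x_4 = 3.2500, f(x_4) = 83.818605, coefficient = 1

I ≈ (0.625000/2) × 198.313055 = 61.972830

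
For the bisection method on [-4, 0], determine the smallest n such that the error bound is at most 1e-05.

We need (b-a)/2^n ≤ 1e-05
(0 - (-4))/2^n ≤ 1e-05
4/2^n ≤ 1e-05
2^n ≥ 400000
n ≥ log₂(400000) = 18.61
n ≥ 19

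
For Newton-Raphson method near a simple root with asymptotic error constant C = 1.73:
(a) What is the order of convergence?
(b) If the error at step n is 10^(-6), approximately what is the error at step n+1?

(a) Newton-Raphson has quadratic (order 2) convergence near simple roots.
    This means |e_{n+1}| ≈ C|e_n|².

(b) With |e_n| = 10^(-6) and C = 1.73:
    |e_{n+1}| ≈ 1.73 × (10^(-6))² = 1.73 × 10^(-12)

(a) 2 (quadratic); (b) |e_{n+1}| ≈ 1.730e-12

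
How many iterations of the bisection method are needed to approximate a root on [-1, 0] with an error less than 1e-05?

We need (b-a)/2^n ≤ 1e-05
(0 - (-1))/2^n ≤ 1e-05
1/2^n ≤ 1e-05
2^n ≥ 100000
n ≥ log₂(100000) = 16.61
n ≥ 17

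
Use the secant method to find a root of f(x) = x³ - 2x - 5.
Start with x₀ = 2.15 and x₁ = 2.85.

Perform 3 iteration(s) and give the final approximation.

f(x) = x³ - 2x - 5
x₀ = 2.15, x₁ = 2.85

Secant formula: x_{n+1} = x_n - f(x_n)(x_n - x_{n-1})/(f(x_n) - f(x_{n-1}))

Iteration 1:
  f(2.150000) = 0.638375
  f(2.850000) = 12.449125
  x_2 = 2.850000 - 12.449125×(2.850000 - 2.150000)/(12.449125 - 0.638375)
       = 2.112165
Iteration 2:
  f(2.850000) = 12.449125
  f(2.112165) = 0.198544
  x_3 = 2.112165 - 0.198544×(2.112165 - 2.850000)/(0.198544 - 12.449125)
       = 2.100207
Iteration 3:
  f(2.112165) = 0.198544
  f(2.100207) = 0.063322
  x_4 = 2.100207 - 0.063322×(2.100207 - 2.112165)/(0.063322 - 0.198544)
       = 2.094607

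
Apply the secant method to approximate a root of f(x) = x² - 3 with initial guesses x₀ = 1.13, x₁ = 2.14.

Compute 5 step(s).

f(x) = x² - 3
x₀ = 1.13, x₁ = 2.14

Secant formula: x_{n+1} = x_n - f(x_n)(x_n - x_{n-1})/(f(x_n) - f(x_{n-1}))

Iteration 1:
  f(1.130000) = -1.723100
  f(2.140000) = 1.579600
  x_2 = 2.140000 - 1.579600×(2.140000 - 1.130000)/(1.579600 - (-1.723100))
       = 1.656942
Iteration 2:
  f(2.140000) = 1.579600
  f(1.656942) = -0.254544
  x_3 = 1.656942 - (-0.254544)×(1.656942 - 2.140000)/(-0.254544 - 1.579600)
       = 1.723981
Iteration 3:
  f(1.656942) = -0.254544
  f(1.723981) = -0.027890
  x_4 = 1.723981 - (-0.027890)×(1.723981 - 1.656942)/(-0.027890 - (-0.254544))
       = 1.732230
Iteration 4:
  f(1.723981) = -0.027890
  f(1.732230) = 0.000621
  x_5 = 1.732230 - 0.000621×(1.732230 - 1.723981)/(0.000621 - (-0.027890))
       = 1.732050
Iteration 5:
  f(1.732230) = 0.000621
  f(1.732050) = -0.000001
  x_6 = 1.732050 - (-0.000001)×(1.732050 - 1.732230)/(-0.000001 - 0.000621)
       = 1.732051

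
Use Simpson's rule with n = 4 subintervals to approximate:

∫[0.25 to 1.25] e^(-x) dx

f(x) = e^(-x)
a = 0.25, b = 1.25, n = 4
h = (b - a)/n = 0.250000

Simpson's rule: (h/3)[f(x₀) + 4f(x₁) + 2f(x₂) + ... + f(xₙ)]

x_0 = 0.2500, f(x_0) = 0.778801, coefficient = 1
x_1 = 0.5000, f(x_1) = 0.606531, coefficient = 4
x_2 = 0.7500, f(x_2) = 0.472367, coefficient = 2
x_3 = 1.0000, f(x_3) = 0.367879, coefficient = 4
x_4 = 1.2500, f(x_4) = 0.286505, coefficient = 1

I ≈ (0.250000/3) × 5.907679 = 0.492307
Exact value: 0.492296
Error: 0.000011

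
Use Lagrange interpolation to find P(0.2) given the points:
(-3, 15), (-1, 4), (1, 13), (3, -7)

Lagrange interpolation formula:
P(x) = Σ yᵢ × Lᵢ(x)
where Lᵢ(x) = Π_{j≠i} (x - xⱼ)/(xᵢ - xⱼ)

L_0(0.2) = (0.2 - (-1))/(-3 - (-1)) × (0.2 - 1)/(-3 - 1) × (0.2 - 3)/(-3 - 3) = -0.056000
L_1(0.2) = (0.2 - (-3))/(-1 - (-3)) × (0.2 - 1)/(-1 - 1) × (0.2 - 3)/(-1 - 3) = 0.448000
L_2(0.2) = (0.2 - (-3))/(1 - (-3)) × (0.2 - (-1))/(1 - (-1)) × (0.2 - 3)/(1 - 3) = 0.672000
L_3(0.2) = (0.2 - (-3))/(3 - (-3)) × (0.2 - (-1))/(3 - (-1)) × (0.2 - 1)/(3 - 1) = -0.064000

P(0.2) = 15×L_0(0.2) + 4×L_1(0.2) + 13×L_2(0.2) + (-7)×L_3(0.2)
P(0.2) = 10.136000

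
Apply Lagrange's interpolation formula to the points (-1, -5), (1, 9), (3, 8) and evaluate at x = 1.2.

Lagrange interpolation formula:
P(x) = Σ yᵢ × Lᵢ(x)
where Lᵢ(x) = Π_{j≠i} (x - xⱼ)/(xᵢ - xⱼ)

L_0(1.2) = (1.2 - 1)/(-1 - 1) × (1.2 - 3)/(-1 - 3) = -0.045000
L_1(1.2) = (1.2 - (-1))/(1 - (-1)) × (1.2 - 3)/(1 - 3) = 0.990000
L_2(1.2) = (1.2 - (-1))/(3 - (-1)) × (1.2 - 1)/(3 - 1) = 0.055000

P(1.2) = (-5)×L_0(1.2) + 9×L_1(1.2) + 8×L_2(1.2)
P(1.2) = 9.575000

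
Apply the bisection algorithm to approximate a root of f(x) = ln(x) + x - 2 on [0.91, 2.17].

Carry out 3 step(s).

f(x) = ln(x) + x - 2
Initial interval: [0.91, 2.17]

Iteration 1:
  c_1 = (0.910000 + 2.170000)/2 = 1.540000
  f(c_1) = f(1.540000) = -0.028218
  f(a) × f(c) ≥ 0, new interval: [1.540000, 2.170000]
Iteration 2:
  c_2 = (1.540000 + 2.170000)/2 = 1.855000
  f(c_2) = f(1.855000) = 0.472885
  f(a) × f(c) < 0, new interval: [1.540000, 1.855000]
Iteration 3:
  c_3 = (1.540000 + 1.855000)/2 = 1.697500
  f(c_3) = f(1.697500) = 0.226657
  f(a) × f(c) < 0, new interval: [1.540000, 1.697500]

After 3 iteration(s), the approximation is c_3 = 1.697500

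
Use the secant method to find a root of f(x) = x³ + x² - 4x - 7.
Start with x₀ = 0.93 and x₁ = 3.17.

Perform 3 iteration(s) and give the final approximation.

f(x) = x³ + x² - 4x - 7
x₀ = 0.93, x₁ = 3.17

Secant formula: x_{n+1} = x_n - f(x_n)(x_n - x_{n-1})/(f(x_n) - f(x_{n-1}))

Iteration 1:
  f(0.930000) = -9.050743
  f(3.170000) = 22.223913
  x_2 = 3.170000 - 22.223913×(3.170000 - 0.930000)/(22.223913 - (-9.050743))
       = 1.578246
Iteration 2:
  f(3.170000) = 22.223913
  f(1.578246) = -6.890934
  x_3 = 1.578246 - (-6.890934)×(1.578246 - 3.170000)/(-6.890934 - 22.223913)
       = 1.954984
Iteration 3:
  f(1.578246) = -6.890934
  f(1.954984) = -3.526099
  x_4 = 1.954984 - (-3.526099)×(1.954984 - 1.578246)/(-3.526099 - (-6.890934))
       = 2.349778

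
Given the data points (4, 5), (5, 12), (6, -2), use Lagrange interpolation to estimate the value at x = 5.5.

Lagrange interpolation formula:
P(x) = Σ yᵢ × Lᵢ(x)
where Lᵢ(x) = Π_{j≠i} (x - xⱼ)/(xᵢ - xⱼ)

L_0(5.5) = (5.5 - 5)/(4 - 5) × (5.5 - 6)/(4 - 6) = -0.125000
L_1(5.5) = (5.5 - 4)/(5 - 4) × (5.5 - 6)/(5 - 6) = 0.750000
L_2(5.5) = (5.5 - 4)/(6 - 4) × (5.5 - 5)/(6 - 5) = 0.375000

P(5.5) = 5×L_0(5.5) + 12×L_1(5.5) + (-2)×L_2(5.5)
P(5.5) = 7.625000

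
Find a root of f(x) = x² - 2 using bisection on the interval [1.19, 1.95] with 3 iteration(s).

f(x) = x² - 2
Initial interval: [1.19, 1.95]

Iteration 1:
  c_1 = (1.190000 + 1.950000)/2 = 1.570000
  f(c_1) = f(1.570000) = 0.464900
  f(a) × f(c) < 0, new interval: [1.190000, 1.570000]
Iteration 2:
  c_2 = (1.190000 + 1.570000)/2 = 1.380000
  f(c_2) = f(1.380000) = -0.095600
  f(a) × f(c) ≥ 0, new interval: [1.380000, 1.570000]
Iteration 3:
  c_3 = (1.380000 + 1.570000)/2 = 1.475000
  f(c_3) = f(1.475000) = 0.175625
  f(a) × f(c) < 0, new interval: [1.380000, 1.475000]

After 3 iteration(s), the approximation is c_3 = 1.475000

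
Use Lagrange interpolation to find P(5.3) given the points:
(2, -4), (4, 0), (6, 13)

Lagrange interpolation formula:
P(x) = Σ yᵢ × Lᵢ(x)
where Lᵢ(x) = Π_{j≠i} (x - xⱼ)/(xᵢ - xⱼ)

L_0(5.3) = (5.3 - 4)/(2 - 4) × (5.3 - 6)/(2 - 6) = -0.113750
L_1(5.3) = (5.3 - 2)/(4 - 2) × (5.3 - 6)/(4 - 6) = 0.577500
L_2(5.3) = (5.3 - 2)/(6 - 2) × (5.3 - 4)/(6 - 4) = 0.536250

P(5.3) = (-4)×L_0(5.3) + 0×L_1(5.3) + 13×L_2(5.3)
P(5.3) = 7.426250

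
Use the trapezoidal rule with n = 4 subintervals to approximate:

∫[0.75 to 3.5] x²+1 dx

f(x) = x²+1
a = 0.75, b = 3.5, n = 4
h = (b - a)/n = 0.687500

Trapezoidal rule: (h/2)[f(x₀) + 2f(x₁) + 2f(x₂) + ... + f(xₙ)]

x_0 = 0.7500, f(x_0) = 1.562500, coefficient = 1
x_1 = 1.4375, f(x_1) = 3.066406, coefficient = 2
x_2 = 2.1250, f(x_2) = 5.515625, coefficient = 2
x_3 = 2.8125, f(x_3) = 8.910156, coefficient = 2
x_4 = 3.5000, f(x_4) = 13.250000, coefficient = 1

I ≈ (0.687500/2) × 49.796875 = 17.117676
Exact value: 16.901042
Error: 0.216634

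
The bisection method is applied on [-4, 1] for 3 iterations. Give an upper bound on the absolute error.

Bisection error bound: |error| ≤ (b-a)/2^n
|error| ≤ (1 - (-4))/2^3 = 5/2^3
|error| ≤ 0.6250000000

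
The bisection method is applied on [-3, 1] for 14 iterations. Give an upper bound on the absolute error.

Bisection error bound: |error| ≤ (b-a)/2^n
|error| ≤ (1 - (-3))/2^14 = 4/2^14
|error| ≤ 0.0002441406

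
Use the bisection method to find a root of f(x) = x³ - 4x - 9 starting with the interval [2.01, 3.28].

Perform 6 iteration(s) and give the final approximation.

f(x) = x³ - 4x - 9
Initial interval: [2.01, 3.28]

Iteration 1:
  c_1 = (2.010000 + 3.280000)/2 = 2.645000
  f(c_1) = f(2.645000) = -1.075514
  f(a) × f(c) ≥ 0, new interval: [2.645000, 3.280000]
Iteration 2:
  c_2 = (2.645000 + 3.280000)/2 = 2.962500
  f(c_2) = f(2.962500) = 5.150104
  f(a) × f(c) < 0, new interval: [2.645000, 2.962500]
Iteration 3:
  c_3 = (2.645000 + 2.962500)/2 = 2.803750
  f(c_3) = f(2.803750) = 1.825318
  f(a) × f(c) < 0, new interval: [2.645000, 2.803750]
Iteration 4:
  c_4 = (2.645000 + 2.803750)/2 = 2.724375
  f(c_4) = f(2.724375) = 0.323408
  f(a) × f(c) < 0, new interval: [2.645000, 2.724375]
Iteration 5:
  c_5 = (2.645000 + 2.724375)/2 = 2.684687
  f(c_5) = f(2.684687) = -0.388739
  f(a) × f(c) ≥ 0, new interval: [2.684687, 2.724375]
Iteration 6:
  c_6 = (2.684687 + 2.724375)/2 = 2.704531
  f(c_6) = f(2.704531) = -0.035860
  f(a) × f(c) ≥ 0, new interval: [2.704531, 2.724375]

After 6 iteration(s), the approximation is c_6 = 2.704531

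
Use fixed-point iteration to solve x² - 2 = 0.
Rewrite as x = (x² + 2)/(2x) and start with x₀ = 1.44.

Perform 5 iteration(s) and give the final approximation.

Equation: x² - 2 = 0
Fixed-point form: x = (x² + 2)/(2x)
x₀ = 1.44

x_1 = g(1.440000) = 1.414444
x_2 = g(1.414444) = 1.414214
x_3 = g(1.414214) = 1.414214
x_4 = g(1.414214) = 1.414214
x_5 = g(1.414214) = 1.414214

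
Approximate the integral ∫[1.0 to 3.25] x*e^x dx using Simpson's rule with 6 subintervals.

f(x) = x*e^x
a = 1.0, b = 3.25, n = 6
h = (b - a)/n = 0.375000

Simpson's rule: (h/3)[f(x₀) + 4f(x₁) + 2f(x₂) + ... + f(xₙ)]

x_0 = 1.0000, f(x_0) = 2.718282, coefficient = 1
x_1 = 1.3750, f(x_1) = 5.438230, coefficient = 4
x_2 = 1.7500, f(x_2) = 10.070555, coefficient = 2
x_3 = 2.1250, f(x_3) = 17.792407, coefficient = 4
x_4 = 2.5000, f(x_4) = 30.456235, coefficient = 2
x_5 = 2.8750, f(x_5) = 50.960594, coefficient = 4
x_6 = 3.2500, f(x_6) = 83.818605, coefficient = 1

I ≈ (0.375000/3) × 464.355394 = 58.044424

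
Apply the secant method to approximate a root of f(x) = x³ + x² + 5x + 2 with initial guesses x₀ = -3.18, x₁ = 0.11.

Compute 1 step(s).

f(x) = x³ + x² + 5x + 2
x₀ = -3.18, x₁ = 0.11

Secant formula: x_{n+1} = x_n - f(x_n)(x_n - x_{n-1})/(f(x_n) - f(x_{n-1}))

Iteration 1:
  f(-3.180000) = -35.945032
  f(0.110000) = 2.563431
  x_2 = 0.110000 - 2.563431×(0.110000 - (-3.180000))/(2.563431 - (-35.945032))
       = -0.109009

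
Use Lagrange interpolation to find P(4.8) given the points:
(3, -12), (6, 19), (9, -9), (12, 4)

Lagrange interpolation formula:
P(x) = Σ yᵢ × Lᵢ(x)
where Lᵢ(x) = Π_{j≠i} (x - xⱼ)/(xᵢ - xⱼ)

L_0(4.8) = (4.8 - 6)/(3 - 6) × (4.8 - 9)/(3 - 9) × (4.8 - 12)/(3 - 12) = 0.224000
L_1(4.8) = (4.8 - 3)/(6 - 3) × (4.8 - 9)/(6 - 9) × (4.8 - 12)/(6 - 12) = 1.008000
L_2(4.8) = (4.8 - 3)/(9 - 3) × (4.8 - 6)/(9 - 6) × (4.8 - 12)/(9 - 12) = -0.288000
L_3(4.8) = (4.8 - 3)/(12 - 3) × (4.8 - 6)/(12 - 6) × (4.8 - 9)/(12 - 9) = 0.056000

P(4.8) = (-12)×L_0(4.8) + 19×L_1(4.8) + (-9)×L_2(4.8) + 4×L_3(4.8)
P(4.8) = 19.280000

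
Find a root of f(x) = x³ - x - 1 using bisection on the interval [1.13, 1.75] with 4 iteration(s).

f(x) = x³ - x - 1
Initial interval: [1.13, 1.75]

Iteration 1:
  c_1 = (1.130000 + 1.750000)/2 = 1.440000
  f(c_1) = f(1.440000) = 0.545984
  f(a) × f(c) < 0, new interval: [1.130000, 1.440000]
Iteration 2:
  c_2 = (1.130000 + 1.440000)/2 = 1.285000
  f(c_2) = f(1.285000) = -0.163176
  f(a) × f(c) ≥ 0, new interval: [1.285000, 1.440000]
Iteration 3:
  c_3 = (1.285000 + 1.440000)/2 = 1.362500
  f(c_3) = f(1.362500) = 0.166854
  f(a) × f(c) < 0, new interval: [1.285000, 1.362500]
Iteration 4:
  c_4 = (1.285000 + 1.362500)/2 = 1.323750
  f(c_4) = f(1.323750) = -0.004124
  f(a) × f(c) ≥ 0, new interval: [1.323750, 1.362500]

After 4 iteration(s), the approximation is c_4 = 1.323750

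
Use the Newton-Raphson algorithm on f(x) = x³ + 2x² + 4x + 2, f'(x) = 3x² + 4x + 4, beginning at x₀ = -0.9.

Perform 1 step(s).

f(x) = x³ + 2x² + 4x + 2
f'(x) = 3x² + 4x + 4
x₀ = -0.9

Newton-Raphson formula: x_{n+1} = x_n - f(x_n)/f'(x_n)

Iteration 1:
  f(-0.900000) = -0.709000
  f'(-0.900000) = 2.830000
  x_1 = -0.900000 - (-0.709000)/2.830000 = -0.649470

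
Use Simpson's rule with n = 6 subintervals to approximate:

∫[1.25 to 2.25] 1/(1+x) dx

f(x) = 1/(1+x)
a = 1.25, b = 2.25, n = 6
h = (b - a)/n = 0.166667

Simpson's rule: (h/3)[f(x₀) + 4f(x₁) + 2f(x₂) + ... + f(xₙ)]

x_0 = 1.2500, f(x_0) = 0.444444, coefficient = 1
x_1 = 1.4167, f(x_1) = 0.413793, coefficient = 4
x_2 = 1.5833, f(x_2) = 0.387097, coefficient = 2
x_3 = 1.7500, f(x_3) = 0.363636, coefficient = 4
x_4 = 1.9167, f(x_4) = 0.342857, coefficient = 2
x_5 = 2.0833, f(x_5) = 0.324324, coefficient = 4
x_6 = 2.2500, f(x_6) = 0.307692, coefficient = 1

I ≈ (0.166667/3) × 6.619060 = 0.367726
Exact value: 0.367725
Error: 0.000001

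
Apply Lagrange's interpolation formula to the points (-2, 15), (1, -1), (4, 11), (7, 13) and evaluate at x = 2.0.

Lagrange interpolation formula:
P(x) = Σ yᵢ × Lᵢ(x)
where Lᵢ(x) = Π_{j≠i} (x - xⱼ)/(xᵢ - xⱼ)

L_0(2.0) = (2.0 - 1)/(-2 - 1) × (2.0 - 4)/(-2 - 4) × (2.0 - 7)/(-2 - 7) = -0.061728
L_1(2.0) = (2.0 - (-2))/(1 - (-2)) × (2.0 - 4)/(1 - 4) × (2.0 - 7)/(1 - 7) = 0.740741
L_2(2.0) = (2.0 - (-2))/(4 - (-2)) × (2.0 - 1)/(4 - 1) × (2.0 - 7)/(4 - 7) = 0.370370
L_3(2.0) = (2.0 - (-2))/(7 - (-2)) × (2.0 - 1)/(7 - 1) × (2.0 - 4)/(7 - 4) = -0.049383

P(2.0) = 15×L_0(2.0) + (-1)×L_1(2.0) + 11×L_2(2.0) + 13×L_3(2.0)
P(2.0) = 1.765432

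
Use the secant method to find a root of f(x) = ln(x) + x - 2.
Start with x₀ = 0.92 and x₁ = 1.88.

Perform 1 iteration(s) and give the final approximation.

f(x) = ln(x) + x - 2
x₀ = 0.92, x₁ = 1.88

Secant formula: x_{n+1} = x_n - f(x_n)(x_n - x_{n-1})/(f(x_n) - f(x_{n-1}))

Iteration 1:
  f(0.920000) = -1.163382
  f(1.880000) = 0.511272
  x_2 = 1.880000 - 0.511272×(1.880000 - 0.920000)/(0.511272 - (-1.163382))
       = 1.586912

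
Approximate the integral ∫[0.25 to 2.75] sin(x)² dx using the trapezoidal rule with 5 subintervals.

f(x) = sin(x)²
a = 0.25, b = 2.75, n = 5
h = (b - a)/n = 0.500000

Trapezoidal rule: (h/2)[f(x₀) + 2f(x₁) + 2f(x₂) + ... + f(xₙ)]

x_0 = 0.2500, f(x_0) = 0.061209, coefficient = 1
x_1 = 0.7500, f(x_1) = 0.464631, coefficient = 2
x_2 = 1.2500, f(x_2) = 0.900572, coefficient = 2
x_3 = 1.7500, f(x_3) = 0.968228, coefficient = 2
x_4 = 2.2500, f(x_4) = 0.605398, coefficient = 2
x_5 = 2.7500, f(x_5) = 0.145665, coefficient = 1

I ≈ (0.500000/2) × 6.084533 = 1.521133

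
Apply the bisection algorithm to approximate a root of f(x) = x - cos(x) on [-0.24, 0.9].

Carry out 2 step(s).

f(x) = x - cos(x)
Initial interval: [-0.24, 0.9]

Iteration 1:
  c_1 = (-0.240000 + 0.900000)/2 = 0.330000
  f(c_1) = f(0.330000) = -0.616042
  f(a) × f(c) ≥ 0, new interval: [0.330000, 0.900000]
Iteration 2:
  c_2 = (0.330000 + 0.900000)/2 = 0.615000
  f(c_2) = f(0.615000) = -0.201773
  f(a) × f(c) ≥ 0, new interval: [0.615000, 0.900000]

After 2 iteration(s), the approximation is c_2 = 0.615000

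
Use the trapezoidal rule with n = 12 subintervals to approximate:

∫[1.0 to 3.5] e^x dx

f(x) = e^x
a = 1.0, b = 3.5, n = 12
h = (b - a)/n = 0.208333

Trapezoidal rule: (h/2)[f(x₀) + 2f(x₁) + 2f(x₂) + ... + f(xₙ)]

x_0 = 1.0000, f(x_0) = 2.718282, coefficient = 1
x_1 = 1.2083, f(x_1) = 3.347900, coefficient = 2
x_2 = 1.4167, f(x_2) = 4.123353, coefficient = 2
x_3 = 1.6250, f(x_3) = 5.078419, coefficient = 2
x_4 = 1.8333, f(x_4) = 6.254701, coefficient = 2
x_5 = 2.0417, f(x_5) = 7.703438, coefficient = 2
x_6 = 2.2500, f(x_6) = 9.487736, coefficient = 2
x_7 = 2.4583, f(x_7) = 11.685320, coefficient = 2
x_8 = 2.6667, f(x_8) = 14.391916, coefficient = 2
x_9 = 2.8750, f(x_9) = 17.725424, coefficient = 2
x_10 = 3.0833, f(x_10) = 21.831051, coefficient = 2
x_11 = 3.2917, f(x_11) = 26.887639, coefficient = 2
x_12 = 3.5000, f(x_12) = 33.115452, coefficient = 1

I ≈ (0.208333/2) × 292.867528 = 30.507034
Exact value: 30.397170
Error: 0.109864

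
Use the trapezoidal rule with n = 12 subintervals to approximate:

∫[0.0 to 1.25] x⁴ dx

f(x) = x⁴
a = 0.0, b = 1.25, n = 12
h = (b - a)/n = 0.104167

Trapezoidal rule: (h/2)[f(x₀) + 2f(x₁) + 2f(x₂) + ... + f(xₙ)]

x_0 = 0.0000, f(x_0) = 0.000000, coefficient = 1
x_1 = 0.1042, f(x_1) = 0.000118, coefficient = 2
x_2 = 0.2083, f(x_2) = 0.001884, coefficient = 2
x_3 = 0.3125, f(x_3) = 0.009537, coefficient = 2
x_4 = 0.4167, f(x_4) = 0.030141, coefficient = 2
x_5 = 0.5208, f(x_5) = 0.073586, coefficient = 2
x_6 = 0.6250, f(x_6) = 0.152588, coefficient = 2
x_7 = 0.7292, f(x_7) = 0.282688, coefficient = 2
x_8 = 0.8333, f(x_8) = 0.482253, coefficient = 2
x_9 = 0.9375, f(x_9) = 0.772476, coefficient = 2
x_10 = 1.0417, f(x_10) = 1.177376, coefficient = 2
x_11 = 1.1458, f(x_11) = 1.723796, coefficient = 2
x_12 = 1.2500, f(x_12) = 2.441406, coefficient = 1

I ≈ (0.104167/2) × 11.854289 = 0.617411
Exact value: 0.610352
Error: 0.007059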